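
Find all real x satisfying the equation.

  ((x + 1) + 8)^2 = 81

Step 1. [((x + 1) + 8)^2 = 81] LHS squared, RHS 81 ≥ 0: apply √ (±), so sqrt: (x + 1) + 8 = 9 or -9.
Step 2. [(x + 1) + 8 = 9 or -9] 8 comes off first (subtract 8). So sub: x + 1 = 1 or -17.
Step 3. [x + 1 = 1 or -17] +1 is outermost — subtract 1 both sides, so sub: x = 0 or -18.

Answer: x ∈ {-18, 0}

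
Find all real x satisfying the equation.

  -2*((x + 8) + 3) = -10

Step 1. [-2*((x + 8) + 3) = -10] -2·(inner) — divide through by -2 ⇒ div: (x + 8) + 3 = 5.
Step 2. [(x + 8) + 3 = 5] subtract 3: x sits inside (… + 3), so sub: x + 8 = 2.
Step 3. [x + 8 = 2] +8 is outermost — subtract 8 both sides ⇒ sub: x = -6.

Answer: x ∈ {-6}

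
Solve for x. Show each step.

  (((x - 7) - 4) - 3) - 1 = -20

Step 1. [(((x - 7) - 4) - 3) - 1 = -20] add 1: x sits inside (… - 1) ⇒ sub: ((x - 7) - 4) - 3 = -19.
Step 2. [((x - 7) - 4) - 3 = -19] the outer -3 inverts by adding 3 ⇒ sub: (x - 7) - 4 = -16.
Step 3. [(x - 7) - 4 = -16] peel the -4: add 4 from each side ⇒ sub: x - 7 = -12.
Step 4. [x - 7 = -12] the outer -7 inverts by adding 7 ⇒ sub: x = -5.

Answer: x ∈ {-5}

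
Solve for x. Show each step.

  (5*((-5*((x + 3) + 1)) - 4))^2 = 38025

Step 1. [(5*((-5*((x + 3) + 1)) - 4))^2 = 38025] √ both sides: 38025 ≥ 0 gives two branches. So sqrt: 5*((-5*((x + 3) + 1)) - 4) = 195 or -195.
Step 2. [5*((-5*((x + 3) + 1)) - 4) = 195 or -195] 5 out front; divide by 5, so div: (-5*((x + 3) + 1)) - 4 = 39 or -39.
Step 3. [(-5*((x + 3) + 1)) - 4 = 39 or -39] 4 comes off first (add 4) ⇒ sub: -5*((x + 3) + 1) = 43 or -35.
Step 4. [-5*((x + 3) + 1) = 43 or -35] divide by the outer -5, so div: (x + 3) + 1 = -43/5 or 7.
Step 5. [(x + 3) + 1 = -43/5 or 7] subtract 1: x sits inside (… + 1), so sub: x + 3 = -48/5 or 6.
Step 6. [x + 3 = -48/5 or 6] subtract 3: x sits inside (… + 3). So sub: x = -63/5 or 3.

Answer: x ∈ {-63/5, 3}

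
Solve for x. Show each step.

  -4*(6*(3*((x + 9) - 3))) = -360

Step 1. [-4*(6*(3*((x + 9) - 3))) = -360] leading coefficient -4: divide by -4 ⇒ div: 6*(3*((x + 9) - 3)) = 90.
Step 2. [6*(3*((x + 9) - 3)) = 90] 6 out front; divide by 6. So div: 3*((x + 9) - 3) = 15.
Step 3. [3*((x + 9) - 3) = 15] 3·(inner) — divide through by 3, so div: (x + 9) - 3 = 5.
Step 4. [(x + 9) - 3 = 5] the outer -3 inverts by adding 3 ⇒ sub: x + 9 = 8.
Step 5. [x + 9 = 8] the outer +9 inverts by subtracting 9. So sub: x = -1.

Answer: x ∈ {-1}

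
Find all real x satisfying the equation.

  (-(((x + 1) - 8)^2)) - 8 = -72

Step 1. [(-(((x + 1) - 8)^2)) - 8 = -72] peel the -8: add 8 from each side. So sub: -(((x + 1) - 8)^2) = -64.
Step 2. [-(((x + 1) - 8)^2) = -64] LHS negated; negate both sides. So neg: ((x + 1) - 8)^2 = 64.
Step 3. [((x + 1) - 8)^2 = 64] LHS squared, RHS 64 ≥ 0: apply √ (±). So sqrt: (x + 1) - 8 = 8 or -8.
Step 4. [(x + 1) - 8 = 8 or -8] add 8: x sits inside (… - 8). So sub: x + 1 = 16 or 0.
Step 5. [x + 1 = 16 or 0] the outer +1 inverts by subtracting 1, so sub: x = 15 or -1.

Answer: x ∈ {-1, 15}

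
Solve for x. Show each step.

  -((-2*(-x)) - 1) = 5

Step 1. [-((-2*(-x)) - 1) = 5] flip signs both sides, so neg: (-2*(-x)) - 1 = -5.
Step 2. [(-2*(-x)) - 1 = -5] add 1: x sits inside (… - 1) ⇒ sub: -2*(-x) = -4.
Step 3. [-2*(-x) = -4] divide by the outer -2, so div: -x = 2.
Step 4. [-x = 2] LHS negated; negate both sides. So neg: x = -2.

Answer: x ∈ {-2}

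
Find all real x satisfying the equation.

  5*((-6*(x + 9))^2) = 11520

Step 1. [5*((-6*(x + 9))^2) = 11520] 5 out front; divide by 5, so div: (-6*(x + 9))^2 = 2304.
Step 2. [(-6*(x + 9))^2 = 2304] LHS squared, RHS 2304 ≥ 0: apply √ (±), so sqrt: -6*(x + 9) = 48 or -48.
Step 3. [-6*(x + 9) = 48 or -48] -6 out front; divide by -6 ⇒ div: x + 9 = -8 or 8.
Step 4. [x + 9 = -8 or 8] peel the +9: subtract 9 from each side, so sub: x = -17 or -1.

Answer: x ∈ {-17, -1}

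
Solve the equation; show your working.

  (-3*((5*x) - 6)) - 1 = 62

Step 1. [(-3*((5*x) - 6)) - 1 = 62] the outer -1 inverts by adding 1, so sub: -3*((5*x) - 6) = 63.
Step 2. [-3*((5*x) - 6) = 63] leading coefficient -3: divide by -3 ⇒ div: (5*x) - 6 = -21.
Step 3. [(5*x) - 6 = -21] 6 comes off first (add 6). So sub: 5*x = -15.
Step 4. [5*x = -15] 5·(inner) — divide through by 5 ⇒ div: x = -3.

Answer: x ∈ {-3}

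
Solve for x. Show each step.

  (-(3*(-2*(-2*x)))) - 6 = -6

Step 1. [(-(3*(-2*(-2*x)))) - 6 = -6] peel the -6: add 6 from each side, so sub: -(3*(-2*(-2*x))) = 0.
Step 2. [-(3*(-2*(-2*x))) = 0] leading − — multiply by −1. So neg: 3*(-2*(-2*x)) = 0.
Step 3. [3*(-2*(-2*x)) = 0] 3·(inner) — divide through by 3, so div: -2*(-2*x) = 0.
Step 4. [-2*(-2*x) = 0] LHS = -2·(…); ÷-2 both sides ⇒ div: -2*x = 0.
Step 5. [-2*x = 0] -2 out front; divide by -2. So div: x = 0.

Answer: x ∈ {0}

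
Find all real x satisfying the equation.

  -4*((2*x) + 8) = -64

Step 1. [-4*((2*x) + 8) = -64] divide by the outer -4 ⇒ div: (2*x) + 8 = 16.
Step 2. [(2*x) + 8 = 16] 2 | LHS and 2 | 16: pull 2 out. So factor: x + 4 = 8.
Step 3. [x + 4 = 8] peel the +4: subtract 4 from each side ⇒ sub: x = 4.

Answer: x ∈ {4}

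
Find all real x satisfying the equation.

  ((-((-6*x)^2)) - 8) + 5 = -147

Step 1. [((-((-6*x)^2)) - 8) + 5 = -147] 5 comes off first (subtract 5). So sub: (-((-6*x)^2)) - 8 = -152.
Step 2. [(-((-6*x)^2)) - 8 = -152] -8 is outermost — add 8 both sides, so sub: -((-6*x)^2) = -144.
Step 3. [-((-6*x)^2) = -144] LHS negated; negate both sides. So neg: (-6*x)^2 = 144.
Step 4. [(-6*x)^2 = 144] 144 ≥ 0, LHS is (·)² — take ±√, so sqrt: -6*x = 12 or -12.
Step 5. [-6*x = 12 or -12] -6·(inner) — divide through by -6 ⇒ div: x = -2 or 2.

Answer: x ∈ {-2, 2}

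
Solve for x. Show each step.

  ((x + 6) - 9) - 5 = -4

Step 1. [((x + 6) - 9) - 5 = -4] add 5: x sits inside (… - 5), so sub: (x + 6) - 9 = 1.
Step 2. [(x + 6) - 9 = 1] -9 is outermost — add 9 both sides, so sub: x + 6 = 10.
Step 3. [x + 6 = 10] 6 comes off first (subtract 6) ⇒ sub: x = 4.

Answer: x ∈ {4}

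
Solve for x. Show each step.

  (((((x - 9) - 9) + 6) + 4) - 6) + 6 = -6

Step 1. [(((((x - 9) - 9) + 6) + 4) - 6) + 6 = -6] subtract 6: x sits inside (… + 6) ⇒ sub: ((((x - 9) - 9) + 6) + 4) - 6 = -12.
Step 2. [((((x - 9) - 9) + 6) + 4) - 6 = -12] -6 is outermost — add 6 both sides. So sub: (((x - 9) - 9) + 6) + 4 = -6.
Step 3. [(((x - 9) - 9) + 6) + 4 = -6] subtract 4: x sits inside (… + 4), so sub: ((x - 9) - 9) + 6 = -10.
Step 4. [((x - 9) - 9) + 6 = -10] the outer +6 inverts by subtracting 6 ⇒ sub: (x - 9) - 9 = -16.
Step 5. [(x - 9) - 9 = -16] add 9: x sits inside (… - 9) ⇒ sub: x - 9 = -7.
Step 6. [x - 9 = -7] the outer -9 inverts by adding 9 ⇒ sub: x = 2.

Answer: x ∈ {2}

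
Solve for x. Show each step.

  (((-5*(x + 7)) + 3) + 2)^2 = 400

Step 1. [(((-5*(x + 7)) + 3) + 2)^2 = 400] 400 ≥ 0, LHS is (·)² — take ±√, so sqrt: ((-5*(x + 7)) + 3) + 2 = 20 or -20.
Step 2. [((-5*(x + 7)) + 3) + 2 = 20 or -20] subtract 2: x sits inside (… + 2). So sub: (-5*(x + 7)) + 3 = 18 or -22.
Step 3. [(-5*(x + 7)) + 3 = 18 or -22] peel the +3: subtract 3 from each side ⇒ sub: -5*(x + 7) = 15 or -25.
Step 4. [-5*(x + 7) = 15 or -25] -5·(inner) — divide through by -5 ⇒ div: x + 7 = -3 or 5.
Step 5. [x + 7 = -3 or 5] +7 is outermost — subtract 7 both sides ⇒ sub: x = -10 or -2.

Answer: x ∈ {-10, -2}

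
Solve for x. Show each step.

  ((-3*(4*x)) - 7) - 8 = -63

Step 1. [((-3*(4*x)) - 7) - 8 = -63] add 8: x sits inside (… - 8), so sub: (-3*(4*x)) - 7 = -55.
Step 2. [(-3*(4*x)) - 7 = -55] add 7: x sits inside (… - 7) ⇒ sub: -3*(4*x) = -48.
Step 3. [-3*(4*x) = -48] leading coefficient -3: divide by -3. So div: 4*x = 16.
Step 4. [4*x = 16] LHS = 4·(…); ÷4 both sides, so div: x = 4.

Answer: x ∈ {4}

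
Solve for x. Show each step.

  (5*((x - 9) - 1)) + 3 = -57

Step 1. [(5*((x - 9) - 1)) + 3 = -57] subtract 3: x sits inside (… + 3). So sub: 5*((x - 9) - 1) = -60.
Step 2. [5*((x - 9) - 1) = -60] leading coefficient 5: divide by 5, so div: (x - 9) - 1 = -12.
Step 3. [(x - 9) - 1 = -12] the outer -1 inverts by adding 1, so sub: x - 9 = -11.
Step 4. [x - 9 = -11] add 9: x sits inside (… - 9). So sub: x = -2.

Answer: x ∈ {-2}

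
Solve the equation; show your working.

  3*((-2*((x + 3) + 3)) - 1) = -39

Step 1. [3*((-2*((x + 3) + 3)) - 1) = -39] divide by the outer 3, so div: (-2*((x + 3) + 3)) - 1 = -13.
Step 2. [(-2*((x + 3) + 3)) - 1 = -13] the outer -1 inverts by adding 1 ⇒ sub: -2*((x + 3) + 3) = -12.
Step 3. [-2*((x + 3) + 3) = -12] LHS = -2·(…); ÷-2 both sides, so div: (x + 3) + 3 = 6.
Step 4. [(x + 3) + 3 = 6] subtract 3: x sits inside (… + 3) ⇒ sub: x + 3 = 3.
Step 5. [x + 3 = 3] subtract 3: x sits inside (… + 3) ⇒ sub: x = 0.

Answer: x ∈ {0}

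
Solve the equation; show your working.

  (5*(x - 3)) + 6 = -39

Step 1. [(5*(x - 3)) + 6 = -39] peel the +6: subtract 6 from each side. So sub: 5*(x - 3) = -45.
Step 2. [5*(x - 3) = -45] divide by the outer 5 ⇒ div: x - 3 = -9.
Step 3. [x - 3 = -9] add 3: x sits inside (… - 3) ⇒ sub: x = -6.

Answer: x ∈ {-6}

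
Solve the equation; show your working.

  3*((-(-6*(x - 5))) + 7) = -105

Step 1. [3*((-(-6*(x - 5))) + 7) = -105] leading coefficient 3: divide by 3. So div: (-(-6*(x - 5))) + 7 = -35.
Step 2. [(-(-6*(x - 5))) + 7 = -35] peel the +7: subtract 7 from each side, so sub: -(-6*(x - 5)) = -42.
Step 3. [-(-6*(x - 5)) = -42] flip signs both sides ⇒ neg: -6*(x - 5) = 42.
Step 4. [-6*(x - 5) = 42] divide by the outer -6, so div: x - 5 = -7.
Step 5. [x - 5 = -7] -5 is outermost — add 5 both sides ⇒ sub: x = -2.

Answer: x ∈ {-2}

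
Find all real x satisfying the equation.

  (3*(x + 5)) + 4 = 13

Step 1. [(3*(x + 5)) + 4 = 13] the outer +4 inverts by subtracting 4. So sub: 3*(x + 5) = 9.
Step 2. [3*(x + 5) = 9] 3·(inner) — divide through by 3 ⇒ div: x + 5 = 3.
Step 3. [x + 5 = 3] subtract 5: x sits inside (… + 5), so sub: x = -2.

Answer: x ∈ {-2}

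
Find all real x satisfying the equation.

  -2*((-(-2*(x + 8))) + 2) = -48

Step 1. [-2*((-(-2*(x + 8))) + 2) = -48] leading coefficient -2: divide by -2, so div: (-(-2*(x + 8))) + 2 = 24.
Step 2. [(-(-2*(x + 8))) + 2 = 24] the outer +2 inverts by subtracting 2, so sub: -(-2*(x + 8)) = 22.
Step 3. [-(-2*(x + 8)) = 22] leading − — multiply by −1, so neg: -2*(x + 8) = -22.
Step 4. [-2*(x + 8) = -22] LHS = -2·(…); ÷-2 both sides. So div: x + 8 = 11.
Step 5. [x + 8 = 11] the outer +8 inverts by subtracting 8, so sub: x = 3.

Answer: x ∈ {3}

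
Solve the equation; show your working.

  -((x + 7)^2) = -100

Step 1. [-((x + 7)^2) = -100] leading − — multiply by −1, so neg: (x + 7)^2 = 100.
Step 2. [(x + 7)^2 = 100] LHS squared, RHS 100 ≥ 0: apply √ (±). So sqrt: x + 7 = 10 or -10.
Step 3. [x + 7 = 10 or -10] peel the +7: subtract 7 from each side ⇒ sub: x = 3 or -17.

Answer: x ∈ {-17, 3}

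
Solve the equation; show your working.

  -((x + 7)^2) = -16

Step 1. [-((x + 7)^2) = -16] flip signs both sides, so neg: (x + 7)^2 = 16.
Step 2. [(x + 7)^2 = 16] LHS squared, RHS 16 ≥ 0: apply √ (±). So sqrt: x + 7 = 4 or -4.
Step 3. [x + 7 = 4 or -4] the outer +7 inverts by subtracting 7 ⇒ sub: x = -3 or -11.

Answer: x ∈ {-11, -3}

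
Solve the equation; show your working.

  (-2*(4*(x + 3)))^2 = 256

Step 1. [(-2*(4*(x + 3)))^2 = 256] 256 ≥ 0, LHS is (·)² — take ±√ ⇒ sqrt: -2*(4*(x + 3)) = 16 or -16.
Step 2. [-2*(4*(x + 3)) = 16 or -16] -2·(inner) — divide through by -2. So div: 4*(x + 3) = -8 or 8.
Step 3. [4*(x + 3) = -8 or 8] 4·(inner) — divide through by 4, so div: x + 3 = -2 or 2.
Step 4. [x + 3 = -2 or 2] peel the +3: subtract 3 from each side, so sub: x = -5 or -1.

Answer: x ∈ {-5, -1}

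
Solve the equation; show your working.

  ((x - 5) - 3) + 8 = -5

Step 1. [((x - 5) - 3) + 8 = -5] subtract 8: x sits inside (… + 8). So sub: (x - 5) - 3 = -13.
Step 2. [(x - 5) - 3 = -13] add 3: x sits inside (… - 3) ⇒ sub: x - 5 = -10.
Step 3. [x - 5 = -10] add 5: x sits inside (… - 5), so sub: x = -5.

Answer: x ∈ {-5}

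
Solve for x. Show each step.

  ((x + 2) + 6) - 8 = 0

Step 1. [((x + 2) + 6) - 8 = 0] peel the -8: add 8 from each side, so sub: (x + 2) + 6 = 8.
Step 2. [(x + 2) + 6 = 8] 6 comes off first (subtract 6) ⇒ sub: x + 2 = 2.
Step 3. [x + 2 = 2] +2 is outermost — subtract 2 both sides, so sub: x = 0.

Answer: x ∈ {0}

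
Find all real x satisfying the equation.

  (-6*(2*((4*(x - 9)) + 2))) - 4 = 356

Step 1. [(-6*(2*((4*(x - 9)) + 2))) - 4 = 356] peel the -4: add 4 from each side ⇒ sub: -6*(2*((4*(x - 9)) + 2)) = 360.
Step 2. [-6*(2*((4*(x - 9)) + 2)) = 360] divide by the outer -6, so div: 2*((4*(x - 9)) + 2) = -60.
Step 3. [2*((4*(x - 9)) + 2) = -60] 2 out front; divide by 2, so div: (4*(x - 9)) + 2 = -30.
Step 4. [(4*(x - 9)) + 2 = -30] peel the +2: subtract 2 from each side. So sub: 4*(x - 9) = -32.
Step 5. [4*(x - 9) = -32] 4 out front; divide by 4, so div: x - 9 = -8.
Step 6. [x - 9 = -8] the outer -9 inverts by adding 9 ⇒ sub: x = 1.

Answer: x ∈ {1}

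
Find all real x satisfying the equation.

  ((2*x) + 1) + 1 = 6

Step 1. [((2*x) + 1) + 1 = 6] 1 comes off first (subtract 1), so sub: (2*x) + 1 = 5.
Step 2. [(2*x) + 1 = 5] subtract 1: x sits inside (… + 1), so sub: 2*x = 4.
Step 3. [2*x = 4] 2·(inner) — divide through by 2. So div: x = 2.

Answer: x ∈ {2}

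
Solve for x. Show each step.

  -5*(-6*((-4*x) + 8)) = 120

Step 1. [-5*(-6*((-4*x) + 8)) = 120] -5 out front; divide by -5, so div: -6*((-4*x) + 8) = -24.
Step 2. [-6*((-4*x) + 8) = -24] -6·(inner) — divide through by -6. So div: (-4*x) + 8 = 4.
Step 3. [(-4*x) + 8 = 4] the outer +8 inverts by subtracting 8, so sub: -4*x = -4.
Step 4. [-4*x = -4] LHS = -4·(…); ÷-4 both sides, so div: x = 1.

Answer: x ∈ {1}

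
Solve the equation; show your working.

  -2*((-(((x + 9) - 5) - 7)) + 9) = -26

Step 1. [-2*((-(((x + 9) - 5) - 7)) + 9) = -26] -2·(inner) — divide through by -2, so div: (-(((x + 9) - 5) - 7)) + 9 = 13.
Step 2. [(-(((x + 9) - 5) - 7)) + 9 = 13] 9 comes off first (subtract 9) ⇒ sub: -(((x + 9) - 5) - 7) = 4.
Step 3. [-(((x + 9) - 5) - 7) = 4] flip signs both sides ⇒ neg: ((x + 9) - 5) - 7 = -4.
Step 4. [((x + 9) - 5) - 7 = -4] 7 comes off first (add 7) ⇒ sub: (x + 9) - 5 = 3.
Step 5. [(x + 9) - 5 = 3] add 5: x sits inside (… - 5) ⇒ sub: x + 9 = 8.
Step 6. [x + 9 = 8] the outer +9 inverts by subtracting 9, so sub: x = -1.

Answer: x ∈ {-1}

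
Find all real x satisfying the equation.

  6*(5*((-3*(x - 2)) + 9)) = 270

Step 1. [6*(5*((-3*(x - 2)) + 9)) = 270] 6·(inner) — divide through by 6. So div: 5*((-3*(x - 2)) + 9) = 45.
Step 2. [5*((-3*(x - 2)) + 9) = 45] leading coefficient 5: divide by 5 ⇒ div: (-3*(x - 2)) + 9 = 9.
Step 3. [(-3*(x - 2)) + 9 = 9] common factor -3 (LHS and 9) — divide through. So factor: (x - 2) - 3 = -3.
Step 4. [(x - 2) - 3 = -3] -3 is outermost — add 3 both sides. So sub: x - 2 = 0.
Step 5. [x - 2 = 0] 2 comes off first (add 2). So sub: x = 2.

Answer: x ∈ {2}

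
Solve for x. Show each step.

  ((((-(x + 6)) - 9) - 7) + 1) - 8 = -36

Step 1. [((((-(x + 6)) - 9) - 7) + 1) - 8 = -36] 8 comes off first (add 8) ⇒ sub: (((-(x + 6)) - 9) - 7) + 1 = -28.
Step 2. [(((-(x + 6)) - 9) - 7) + 1 = -28] subtract 1: x sits inside (… + 1) ⇒ sub: ((-(x + 6)) - 9) - 7 = -29.
Step 3. [((-(x + 6)) - 9) - 7 = -29] add 7: x sits inside (… - 7), so sub: (-(x + 6)) - 9 = -22.
Step 4. [(-(x + 6)) - 9 = -22] 9 comes off first (add 9), so sub: -(x + 6) = -13.
Step 5. [-(x + 6) = -13] flip signs both sides ⇒ neg: x + 6 = 13.
Step 6. [x + 6 = 13] peel the +6: subtract 6 from each side ⇒ sub: x = 7.

Answer: x ∈ {7}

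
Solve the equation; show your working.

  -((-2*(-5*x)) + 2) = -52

Step 1. [-((-2*(-5*x)) + 2) = -52] leading − — multiply by −1, so neg: (-2*(-5*x)) + 2 = 52.
Step 2. [(-2*(-5*x)) + 2 = 52] -2 | LHS and -2 | 52: pull -2 out ⇒ factor: (-5*x) - 1 = -26.
Step 3. [(-5*x) - 1 = -26] the outer -1 inverts by adding 1 ⇒ sub: -5*x = -25.
Step 4. [-5*x = -25] LHS = -5·(…); ÷-5 both sides. So div: x = 5.

Answer: x ∈ {5}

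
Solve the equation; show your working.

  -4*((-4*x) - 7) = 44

Step 1. [-4*((-4*x) - 7) = 44] -4·(inner) — divide through by -4, so div: (-4*x) - 7 = -11.
Step 2. [(-4*x) - 7 = -11] the outer -7 inverts by adding 7. So sub: -4*x = -4.
Step 3. [-4*x = -4] LHS = -4·(…); ÷-4 both sides, so div: x = 1.

Answer: x ∈ {1}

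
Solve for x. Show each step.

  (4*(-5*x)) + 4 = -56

Step 1. [(4*(-5*x)) + 4 = -56] subtract 4: x sits inside (… + 4). So sub: 4*(-5*x) = -60.
Step 2. [4*(-5*x) = -60] 4 out front; divide by 4. So div: -5*x = -15.
Step 3. [-5*x = -15] LHS = -5·(…); ÷-5 both sides. So div: x = 3.

Answer: x ∈ {3}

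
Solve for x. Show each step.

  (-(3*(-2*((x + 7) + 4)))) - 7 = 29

Step 1. [(-(3*(-2*((x + 7) + 4)))) - 7 = 29] 7 comes off first (add 7). So sub: -(3*(-2*((x + 7) + 4))) = 36.
Step 2. [-(3*(-2*((x + 7) + 4))) = 36] leading − — multiply by −1, so neg: 3*(-2*((x + 7) + 4)) = -36.
Step 3. [3*(-2*((x + 7) + 4)) = -36] 3 out front; divide by 3, so div: -2*((x + 7) + 4) = -12.
Step 4. [-2*((x + 7) + 4) = -12] LHS = -2·(…); ÷-2 both sides ⇒ div: (x + 7) + 4 = 6.
Step 5. [(x + 7) + 4 = 6] the outer +4 inverts by subtracting 4. So sub: x + 7 = 2.
Step 6. [x + 7 = 2] 7 comes off first (subtract 7) ⇒ sub: x = -5.

Answer: x ∈ {-5}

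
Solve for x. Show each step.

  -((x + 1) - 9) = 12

Step 1. [-((x + 1) - 9) = 12] flip signs both sides ⇒ neg: (x + 1) - 9 = -12.
Step 2. [(x + 1) - 9 = -12] the outer -9 inverts by adding 9 ⇒ sub: x + 1 = -3.
Step 3. [x + 1 = -3] peel the +1: subtract 1 from each side. So sub: x = -4.

Answer: x ∈ {-4}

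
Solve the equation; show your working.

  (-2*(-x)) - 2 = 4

Step 1. [(-2*(-x)) - 2 = 4] common factor -2 (LHS and 4) — divide through ⇒ factor: (-x) + 1 = -2.
Step 2. [(-x) + 1 = -2] 1 comes off first (subtract 1). So sub: -x = -3.
Step 3. [-x = -3] leading − — multiply by −1 ⇒ neg: x = 3.

Answer: x ∈ {3}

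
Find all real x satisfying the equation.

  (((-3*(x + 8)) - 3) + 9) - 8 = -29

Step 1. [(((-3*(x + 8)) - 3) + 9) - 8 = -29] the outer -8 inverts by adding 8. So sub: ((-3*(x + 8)) - 3) + 9 = -21.
Step 2. [((-3*(x + 8)) - 3) + 9 = -21] peel the +9: subtract 9 from each side ⇒ sub: (-3*(x + 8)) - 3 = -30.
Step 3. [(-3*(x + 8)) - 3 = -30] -3 divides every term; factor it out. So factor: (x + 8) + 1 = 10.
Step 4. [(x + 8) + 1 = 10] +1 is outermost — subtract 1 both sides ⇒ sub: x + 8 = 9.
Step 5. [x + 8 = 9] peel the +8: subtract 8 from each side ⇒ sub: x = 1.

Answer: x ∈ {1}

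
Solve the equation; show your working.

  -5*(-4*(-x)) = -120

Step 1. [-5*(-4*(-x)) = -120] -5·(inner) — divide through by -5 ⇒ div: -4*(-x) = 24.
Step 2. [-4*(-x) = 24] leading coefficient -4: divide by -4 ⇒ div: -x = -6.
Step 3. [-x = -6] LHS negated; negate both sides. So neg: x = 6.

Answer: x ∈ {6}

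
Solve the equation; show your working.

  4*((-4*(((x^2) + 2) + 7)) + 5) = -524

Step 1. [4*((-4*(((x^2) + 2) + 7)) + 5) = -524] divide by the outer 4, so div: (-4*(((x^2) + 2) + 7)) + 5 = -131.
Step 2. [(-4*(((x^2) + 2) + 7)) + 5 = -131] 5 comes off first (subtract 5), so sub: -4*(((x^2) + 2) + 7) = -136.
Step 3. [-4*(((x^2) + 2) + 7) = -136] -4·(inner) — divide through by -4. So div: ((x^2) + 2) + 7 = 34.
Step 4. [((x^2) + 2) + 7 = 34] 7 comes off first (subtract 7). So sub: (x^2) + 2 = 27.
Step 5. [(x^2) + 2 = 27] the outer +2 inverts by subtracting 2 ⇒ sub: x^2 = 25.
Step 6. [x^2 = 25] √ both sides: 25 ≥ 0 gives two branches, so sqrt: x = 5 or -5.

Answer: x ∈ {-5, 5}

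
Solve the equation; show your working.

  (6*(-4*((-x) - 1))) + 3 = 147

Step 1. [(6*(-4*((-x) - 1))) + 3 = 147] the outer +3 inverts by subtracting 3. So sub: 6*(-4*((-x) - 1)) = 144.
Step 2. [6*(-4*((-x) - 1)) = 144] leading coefficient 6: divide by 6, so div: -4*((-x) - 1) = 24.
Step 3. [-4*((-x) - 1) = 24] LHS = -4·(…); ÷-4 both sides, so div: (-x) - 1 = -6.
Step 4. [(-x) - 1 = -6] 1 comes off first (add 1) ⇒ sub: -x = -5.
Step 5. [-x = -5] LHS negated; negate both sides ⇒ neg: x = 5.

Answer: x ∈ {5}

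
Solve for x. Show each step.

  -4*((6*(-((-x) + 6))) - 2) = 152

Step 1. [-4*((6*(-((-x) + 6))) - 2) = 152] leading coefficient -4: divide by -4. So div: (6*(-((-x) + 6))) - 2 = -38.
Step 2. [(6*(-((-x) + 6))) - 2 = -38] -2 is outermost — add 2 both sides, so sub: 6*(-((-x) + 6)) = -36.
Step 3. [6*(-((-x) + 6)) = -36] LHS = 6·(…); ÷6 both sides ⇒ div: -((-x) + 6) = -6.
Step 4. [-((-x) + 6) = -6] flip signs both sides ⇒ neg: (-x) + 6 = 6.
Step 5. [(-x) + 6 = 6] the outer +6 inverts by subtracting 6 ⇒ sub: -x = 0.
Step 6. [-x = 0] leading − — multiply by −1. So neg: x = 0.

Answer: x ∈ {0}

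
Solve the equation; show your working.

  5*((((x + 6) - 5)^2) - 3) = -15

Step 1. [5*((((x + 6) - 5)^2) - 3) = -15] 5·(inner) — divide through by 5. So div: (((x + 6) - 5)^2) - 3 = -3.
Step 2. [(((x + 6) - 5)^2) - 3 = -3] -3 is outermost — add 3 both sides, so sub: ((x + 6) - 5)^2 = 0.
Step 3. [((x + 6) - 5)^2 = 0] LHS squared, RHS 0 ≥ 0: apply √ (±). So sqrt: (x + 6) - 5 = 0.
Step 4. [(x + 6) - 5 = 0] add 5: x sits inside (… - 5) ⇒ sub: x + 6 = 5.
Step 5. [x + 6 = 5] the outer +6 inverts by subtracting 6. So sub: x = -1.

Answer: x ∈ {-1}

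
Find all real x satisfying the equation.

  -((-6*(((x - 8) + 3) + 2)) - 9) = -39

Step 1. [-((-6*(((x - 8) + 3) + 2)) - 9) = -39] LHS negated; negate both sides. So neg: (-6*(((x - 8) + 3) + 2)) - 9 = 39.
Step 2. [(-6*(((x - 8) + 3) + 2)) - 9 = 39] peel the -9: add 9 from each side ⇒ sub: -6*(((x - 8) + 3) + 2) = 48.
Step 3. [-6*(((x - 8) + 3) + 2) = 48] -6·(inner) — divide through by -6, so div: ((x - 8) + 3) + 2 = -8.
Step 4. [((x - 8) + 3) + 2 = -8] +2 is outermost — subtract 2 both sides. So sub: (x - 8) + 3 = -10.
Step 5. [(x - 8) + 3 = -10] 3 comes off first (subtract 3), so sub: x - 8 = -13.
Step 6. [x - 8 = -13] 8 comes off first (add 8) ⇒ sub: x = -5.

Answer: x ∈ {-5}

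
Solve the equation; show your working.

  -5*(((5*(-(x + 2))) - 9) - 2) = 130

Step 1. [-5*(((5*(-(x + 2))) - 9) - 2) = 130] LHS = -5·(…); ÷-5 both sides, so div: ((5*(-(x + 2))) - 9) - 2 = -26.
Step 2. [((5*(-(x + 2))) - 9) - 2 = -26] 2 comes off first (add 2). So sub: (5*(-(x + 2))) - 9 = -24.
Step 3. [(5*(-(x + 2))) - 9 = -24] add 9: x sits inside (… - 9). So sub: 5*(-(x + 2)) = -15.
Step 4. [5*(-(x + 2)) = -15] LHS = 5·(…); ÷5 both sides ⇒ div: -(x + 2) = -3.
Step 5. [-(x + 2) = -3] flip signs both sides ⇒ neg: x + 2 = 3.
Step 6. [x + 2 = 3] the outer +2 inverts by subtracting 2. So sub: x = 1.

Answer: x ∈ {1}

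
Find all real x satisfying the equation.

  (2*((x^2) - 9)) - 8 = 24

Step 1. [(2*((x^2) - 9)) - 8 = 24] common factor 2 (LHS and 24) — divide through. So factor: ((x^2) - 9) - 4 = 12.
Step 2. [((x^2) - 9) - 4 = 12] peel the -4: add 4 from each side, so sub: (x^2) - 9 = 16.
Step 3. [(x^2) - 9 = 16] -9 is outermost — add 9 both sides, so sub: x^2 = 25.
Step 4. [x^2 = 25] √ both sides: 25 ≥ 0 gives two branches ⇒ sqrt: x = 5 or -5.

Answer: x ∈ {-5, 5}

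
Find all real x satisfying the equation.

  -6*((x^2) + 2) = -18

Step 1. [-6*((x^2) + 2) = -18] LHS = -6·(…); ÷-6 both sides. So div: (x^2) + 2 = 3.
Step 2. [(x^2) + 2 = 3] peel the +2: subtract 2 from each side, so sub: x^2 = 1.
Step 3. [x^2 = 1] √ both sides: 1 ≥ 0 gives two branches, so sqrt: x = 1 or -1.

Answer: x ∈ {-1, 1}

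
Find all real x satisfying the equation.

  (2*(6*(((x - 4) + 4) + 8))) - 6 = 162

Step 1. [(2*(6*(((x - 4) + 4) + 8))) - 6 = 162] common factor 2 (LHS and 162) — divide through. So factor: (6*(((x - 4) + 4) + 8)) - 3 = 81.
Step 2. [(6*(((x - 4) + 4) + 8)) - 3 = 81] add 3: x sits inside (… - 3), so sub: 6*(((x - 4) + 4) + 8) = 84.
Step 3. [6*(((x - 4) + 4) + 8) = 84] leading coefficient 6: divide by 6, so div: ((x - 4) + 4) + 8 = 14.
Step 4. [((x - 4) + 4) + 8 = 14] peel the +8: subtract 8 from each side. So sub: (x - 4) + 4 = 6.
Step 5. [(x - 4) + 4 = 6] peel the +4: subtract 4 from each side, so sub: x - 4 = 2.
Step 6. [x - 4 = 2] peel the -4: add 4 from each side ⇒ sub: x = 6.

Answer: x ∈ {6}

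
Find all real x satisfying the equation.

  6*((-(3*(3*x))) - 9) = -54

Step 1. [6*((-(3*(3*x))) - 9) = -54] 6·(inner) — divide through by 6. So div: (-(3*(3*x))) - 9 = -9.
Step 2. [(-(3*(3*x))) - 9 = -9] peel the -9: add 9 from each side, so sub: -(3*(3*x)) = 0.
Step 3. [-(3*(3*x)) = 0] LHS negated; negate both sides ⇒ neg: 3*(3*x) = 0.
Step 4. [3*(3*x) = 0] leading coefficient 3: divide by 3 ⇒ div: 3*x = 0.
Step 5. [3*x = 0] 3 out front; divide by 3 ⇒ div: x = 0.

Answer: x ∈ {0}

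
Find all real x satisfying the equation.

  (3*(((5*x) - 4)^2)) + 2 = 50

Step 1. [(3*(((5*x) - 4)^2)) + 2 = 50] +2 is outermost — subtract 2 both sides. So sub: 3*(((5*x) - 4)^2) = 48.
Step 2. [3*(((5*x) - 4)^2) = 48] 3·(inner) — divide through by 3, so div: ((5*x) - 4)^2 = 16.
Step 3. [((5*x) - 4)^2 = 16] 16 ≥ 0, LHS is (·)² — take ±√, so sqrt: (5*x) - 4 = 4 or -4.
Step 4. [(5*x) - 4 = 4 or -4] peel the -4: add 4 from each side ⇒ sub: 5*x = 8 or 0.
Step 5. [5*x = 8 or 0] leading coefficient 5: divide by 5, so div: x = 8/5 or 0.

Answer: x ∈ {0, 8/5}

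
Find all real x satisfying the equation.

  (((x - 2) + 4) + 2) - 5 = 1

Step 1. [(((x - 2) + 4) + 2) - 5 = 1] the outer -5 inverts by adding 5, so sub: ((x - 2) + 4) + 2 = 6.
Step 2. [((x - 2) + 4) + 2 = 6] +2 is outermost — subtract 2 both sides ⇒ sub: (x - 2) + 4 = 4.
Step 3. [(x - 2) + 4 = 4] peel the +4: subtract 4 from each side ⇒ sub: x - 2 = 0.
Step 4. [x - 2 = 0] 2 comes off first (add 2), so sub: x = 2.

Answer: x ∈ {2}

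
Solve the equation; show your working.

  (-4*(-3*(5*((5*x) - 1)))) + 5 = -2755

Step 1. [(-4*(-3*(5*((5*x) - 1)))) + 5 = -2755] +5 is outermost — subtract 5 both sides, so sub: -4*(-3*(5*((5*x) - 1))) = -2760.
Step 2. [-4*(-3*(5*((5*x) - 1))) = -2760] divide by the outer -4. So div: -3*(5*((5*x) - 1)) = 690.
Step 3. [-3*(5*((5*x) - 1)) = 690] -3 out front; divide by -3. So div: 5*((5*x) - 1) = -230.
Step 4. [5*((5*x) - 1) = -230] 5·(inner) — divide through by 5, so div: (5*x) - 1 = -46.
Step 5. [(5*x) - 1 = -46] peel the -1: add 1 from each side ⇒ sub: 5*x = -45.
Step 6. [5*x = -45] divide by the outer 5. So div: x = -9.

Answer: x ∈ {-9}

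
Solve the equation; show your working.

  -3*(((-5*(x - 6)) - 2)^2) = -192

Step 1. [-3*(((-5*(x - 6)) - 2)^2) = -192] divide by the outer -3 ⇒ div: ((-5*(x - 6)) - 2)^2 = 64.
Step 2. [((-5*(x - 6)) - 2)^2 = 64] 64 ≥ 0, LHS is (·)² — take ±√ ⇒ sqrt: (-5*(x - 6)) - 2 = 8 or -8.
Step 3. [(-5*(x - 6)) - 2 = 8 or -8] -2 is outermost — add 2 both sides. So sub: -5*(x - 6) = 10 or -6.
Step 4. [-5*(x - 6) = 10 or -6] divide by the outer -5. So div: x - 6 = -2 or 6/5.
Step 5. [x - 6 = -2 or 6/5] the outer -6 inverts by adding 6, so sub: x = 4 or 36/5.

Answer: x ∈ {4, 36/5}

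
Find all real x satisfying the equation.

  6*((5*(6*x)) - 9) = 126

Step 1. [6*((5*(6*x)) - 9) = 126] leading coefficient 6: divide by 6 ⇒ div: (5*(6*x)) - 9 = 21.
Step 2. [(5*(6*x)) - 9 = 21] add 9: x sits inside (… - 9) ⇒ sub: 5*(6*x) = 30.
Step 3. [5*(6*x) = 30] 5·(inner) — divide through by 5. So div: 6*x = 6.
Step 4. [6*x = 6] leading coefficient 6: divide by 6, so div: x = 1.

Answer: x ∈ {1}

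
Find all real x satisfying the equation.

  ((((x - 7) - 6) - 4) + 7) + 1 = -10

Step 1. [((((x - 7) - 6) - 4) + 7) + 1 = -10] peel the +1: subtract 1 from each side. So sub: (((x - 7) - 6) - 4) + 7 = -11.
Step 2. [(((x - 7) - 6) - 4) + 7 = -11] peel the +7: subtract 7 from each side, so sub: ((x - 7) - 6) - 4 = -18.
Step 3. [((x - 7) - 6) - 4 = -18] -4 is outermost — add 4 both sides, so sub: (x - 7) - 6 = -14.
Step 4. [(x - 7) - 6 = -14] -6 is outermost — add 6 both sides. So sub: x - 7 = -8.
Step 5. [x - 7 = -8] the outer -7 inverts by adding 7, so sub: x = -1.

Answer: x ∈ {-1}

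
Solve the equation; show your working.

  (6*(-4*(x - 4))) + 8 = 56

Step 1. [(6*(-4*(x - 4))) + 8 = 56] peel the +8: subtract 8 from each side ⇒ sub: 6*(-4*(x - 4)) = 48.
Step 2. [6*(-4*(x - 4)) = 48] 6·(inner) — divide through by 6, so div: -4*(x - 4) = 8.
Step 3. [-4*(x - 4) = 8] leading coefficient -4: divide by -4. So div: x - 4 = -2.
Step 4. [x - 4 = -2] peel the -4: add 4 from each side, so sub: x = 2.

Answer: x ∈ {2}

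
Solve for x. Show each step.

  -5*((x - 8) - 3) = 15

Step 1. [-5*((x - 8) - 3) = 15] leading coefficient -5: divide by -5, so div: (x - 8) - 3 = -3.
Step 2. [(x - 8) - 3 = -3] add 3: x sits inside (… - 3) ⇒ sub: x - 8 = 0.
Step 3. [x - 8 = 0] 8 comes off first (add 8) ⇒ sub: x = 8.

Answer: x ∈ {8}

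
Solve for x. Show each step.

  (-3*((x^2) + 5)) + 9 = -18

Step 1. [(-3*((x^2) + 5)) + 9 = -18] -3 | LHS and -3 | -18: pull -3 out, so factor: ((x^2) + 5) - 3 = 6.
Step 2. [((x^2) + 5) - 3 = 6] -3 is outermost — add 3 both sides. So sub: (x^2) + 5 = 9.
Step 3. [(x^2) + 5 = 9] subtract 5: x sits inside (… + 5). So sub: x^2 = 4.
Step 4. [x^2 = 4] √ both sides: 4 ≥ 0 gives two branches ⇒ sqrt: x = 2 or -2.

Answer: x ∈ {-2, 2}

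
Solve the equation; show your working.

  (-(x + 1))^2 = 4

Step 1. [(-(x + 1))^2 = 4] LHS squared, RHS 4 ≥ 0: apply √ (±) ⇒ sqrt: -(x + 1) = 2 or -2.
Step 2. [-(x + 1) = 2 or -2] flip signs both sides ⇒ neg: x + 1 = -2 or 2.
Step 3. [x + 1 = -2 or 2] +1 is outermost — subtract 1 both sides. So sub: x = -3 or 1.

Answer: x ∈ {-3, 1}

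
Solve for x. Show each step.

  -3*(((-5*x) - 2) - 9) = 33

Step 1. [-3*(((-5*x) - 2) - 9) = 33] leading coefficient -3: divide by -3. So div: ((-5*x) - 2) - 9 = -11.
Step 2. [((-5*x) - 2) - 9 = -11] add 9: x sits inside (… - 9) ⇒ sub: (-5*x) - 2 = -2.
Step 3. [(-5*x) - 2 = -2] add 2: x sits inside (… - 2), so sub: -5*x = 0.
Step 4. [-5*x = 0] leading coefficient -5: divide by -5. So div: x = 0.

Answer: x ∈ {0}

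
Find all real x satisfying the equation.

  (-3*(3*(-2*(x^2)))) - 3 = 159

Step 1. [(-3*(3*(-2*(x^2)))) - 3 = 159] -3 is outermost — add 3 both sides. So sub: -3*(3*(-2*(x^2))) = 162.
Step 2. [-3*(3*(-2*(x^2))) = 162] -3 out front; divide by -3, so div: 3*(-2*(x^2)) = -54.
Step 3. [3*(-2*(x^2)) = -54] LHS = 3·(…); ÷3 both sides ⇒ div: -2*(x^2) = -18.
Step 4. [-2*(x^2) = -18] -2·(inner) — divide through by -2 ⇒ div: x^2 = 9.
Step 5. [x^2 = 9] LHS squared, RHS 9 ≥ 0: apply √ (±). So sqrt: x = 3 or -3.

Answer: x ∈ {-3, 3}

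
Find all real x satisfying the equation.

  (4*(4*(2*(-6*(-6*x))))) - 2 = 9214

Step 1. [(4*(4*(2*(-6*(-6*x))))) - 2 = 9214] add 2: x sits inside (… - 2) ⇒ sub: 4*(4*(2*(-6*(-6*x)))) = 9216.
Step 2. [4*(4*(2*(-6*(-6*x)))) = 9216] 4·(inner) — divide through by 4 ⇒ div: 4*(2*(-6*(-6*x))) = 2304.
Step 3. [4*(2*(-6*(-6*x))) = 2304] leading coefficient 4: divide by 4 ⇒ div: 2*(-6*(-6*x)) = 576.
Step 4. [2*(-6*(-6*x)) = 576] LHS = 2·(…); ÷2 both sides ⇒ div: -6*(-6*x) = 288.
Step 5. [-6*(-6*x) = 288] divide by the outer -6 ⇒ div: -6*x = -48.
Step 6. [-6*x = -48] leading coefficient -6: divide by -6 ⇒ div: x = 8.

Answer: x ∈ {8}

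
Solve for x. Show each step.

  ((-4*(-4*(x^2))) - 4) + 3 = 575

Step 1. [((-4*(-4*(x^2))) - 4) + 3 = 575] the outer +3 inverts by subtracting 3 ⇒ sub: (-4*(-4*(x^2))) - 4 = 572.
Step 2. [(-4*(-4*(x^2))) - 4 = 572] -4 | LHS and -4 | 572: pull -4 out, so factor: (-4*(x^2)) + 1 = -143.
Step 3. [(-4*(x^2)) + 1 = -143] subtract 1: x sits inside (… + 1) ⇒ sub: -4*(x^2) = -144.
Step 4. [-4*(x^2) = -144] leading coefficient -4: divide by -4 ⇒ div: x^2 = 36.
Step 5. [x^2 = 36] 36 ≥ 0, LHS is (·)² — take ±√. So sqrt: x = 6 or -6.

Answer: x ∈ {-6, 6}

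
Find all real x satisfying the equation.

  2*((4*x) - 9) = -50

Step 1. [2*((4*x) - 9) = -50] divide by the outer 2. So div: (4*x) - 9 = -25.
Step 2. [(4*x) - 9 = -25] add 9: x sits inside (… - 9), so sub: 4*x = -16.
Step 3. [4*x = -16] divide by the outer 4 ⇒ div: x = -4.

Answer: x ∈ {-4}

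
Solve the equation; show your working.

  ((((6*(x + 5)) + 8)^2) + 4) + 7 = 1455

Step 1. [((((6*(x + 5)) + 8)^2) + 4) + 7 = 1455] peel the +7: subtract 7 from each side. So sub: (((6*(x + 5)) + 8)^2) + 4 = 1448.
Step 2. [(((6*(x + 5)) + 8)^2) + 4 = 1448] the outer +4 inverts by subtracting 4. So sub: ((6*(x + 5)) + 8)^2 = 1444.
Step 3. [((6*(x + 5)) + 8)^2 = 1444] √ both sides: 1444 ≥ 0 gives two branches ⇒ sqrt: (6*(x + 5)) + 8 = 38 or -38.
Step 4. [(6*(x + 5)) + 8 = 38 or -38] +8 is outermost — subtract 8 both sides ⇒ sub: 6*(x + 5) = 30 or -46.
Step 5. [6*(x + 5) = 30 or -46] LHS = 6·(…); ÷6 both sides, so div: x + 5 = 5 or -23/3.
Step 6. [x + 5 = 5 or -23/3] 5 comes off first (subtract 5). So sub: x = 0 or -38/3.

Answer: x ∈ {-38/3, 0}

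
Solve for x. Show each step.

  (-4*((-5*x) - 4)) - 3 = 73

Step 1. [(-4*((-5*x) - 4)) - 3 = 73] add 3: x sits inside (… - 3), so sub: -4*((-5*x) - 4) = 76.
Step 2. [-4*((-5*x) - 4) = 76] LHS = -4·(…); ÷-4 both sides, so div: (-5*x) - 4 = -19.
Step 3. [(-5*x) - 4 = -19] -4 is outermost — add 4 both sides, so sub: -5*x = -15.
Step 4. [-5*x = -15] LHS = -5·(…); ÷-5 both sides. So div: x = 3.

Answer: x ∈ {3}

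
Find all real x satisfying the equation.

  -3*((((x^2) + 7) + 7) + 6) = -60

Step 1. [-3*((((x^2) + 7) + 7) + 6) = -60] LHS = -3·(…); ÷-3 both sides. So div: (((x^2) + 7) + 7) + 6 = 20.
Step 2. [(((x^2) + 7) + 7) + 6 = 20] subtract 6: x sits inside (… + 6). So sub: ((x^2) + 7) + 7 = 14.
Step 3. [((x^2) + 7) + 7 = 14] 7 comes off first (subtract 7), so sub: (x^2) + 7 = 7.
Step 4. [(x^2) + 7 = 7] the outer +7 inverts by subtracting 7. So sub: x^2 = 0.
Step 5. [x^2 = 0] LHS squared, RHS 0 ≥ 0: apply √ (±). So sqrt: x = 0.

Answer: x ∈ {0}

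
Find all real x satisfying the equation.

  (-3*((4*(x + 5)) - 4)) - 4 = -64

Step 1. [(-3*((4*(x + 5)) - 4)) - 4 = -64] the outer -4 inverts by adding 4. So sub: -3*((4*(x + 5)) - 4) = -60.
Step 2. [-3*((4*(x + 5)) - 4) = -60] LHS = -3·(…); ÷-3 both sides. So div: (4*(x + 5)) - 4 = 20.
Step 3. [(4*(x + 5)) - 4 = 20] common factor 4 (LHS and 20) — divide through. So factor: (x + 5) - 1 = 5.
Step 4. [(x + 5) - 1 = 5] 1 comes off first (add 1). So sub: x + 5 = 6.
Step 5. [x + 5 = 6] the outer +5 inverts by subtracting 5 ⇒ sub: x = 1.

Answer: x ∈ {1}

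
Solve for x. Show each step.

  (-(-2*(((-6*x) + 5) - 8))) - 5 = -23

Step 1. [(-(-2*(((-6*x) + 5) - 8))) - 5 = -23] the outer -5 inverts by adding 5. So sub: -(-2*(((-6*x) + 5) - 8)) = -18.
Step 2. [-(-2*(((-6*x) + 5) - 8)) = -18] leading − — multiply by −1. So neg: -2*(((-6*x) + 5) - 8) = 18.
Step 3. [-2*(((-6*x) + 5) - 8) = 18] divide by the outer -2, so div: ((-6*x) + 5) - 8 = -9.
Step 4. [((-6*x) + 5) - 8 = -9] the outer -8 inverts by adding 8 ⇒ sub: (-6*x) + 5 = -1.
Step 5. [(-6*x) + 5 = -1] the outer +5 inverts by subtracting 5 ⇒ sub: -6*x = -6.
Step 6. [-6*x = -6] leading coefficient -6: divide by -6 ⇒ div: x = 1.

Answer: x ∈ {1}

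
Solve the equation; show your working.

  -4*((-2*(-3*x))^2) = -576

Step 1. [-4*((-2*(-3*x))^2) = -576] -4 out front; divide by -4. So div: (-2*(-3*x))^2 = 144.
Step 2. [(-2*(-3*x))^2 = 144] LHS squared, RHS 144 ≥ 0: apply √ (±), so sqrt: -2*(-3*x) = 12 or -12.
Step 3. [-2*(-3*x) = 12 or -12] -2 out front; divide by -2. So div: -3*x = -6 or 6.
Step 4. [-3*x = -6 or 6] LHS = -3·(…); ÷-3 both sides ⇒ div: x = 2 or -2.

Answer: x ∈ {-2, 2}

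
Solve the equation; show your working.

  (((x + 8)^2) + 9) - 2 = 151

Step 1. [(((x + 8)^2) + 9) - 2 = 151] add 2: x sits inside (… - 2) ⇒ sub: ((x + 8)^2) + 9 = 153.
Step 2. [((x + 8)^2) + 9 = 153] +9 is outermost — subtract 9 both sides ⇒ sub: (x + 8)^2 = 144.
Step 3. [(x + 8)^2 = 144] √ both sides: 144 ≥ 0 gives two branches ⇒ sqrt: x + 8 = 12 or -12.
Step 4. [x + 8 = 12 or -12] +8 is outermost — subtract 8 both sides. So sub: x = 4 or -20.

Answer: x ∈ {-20, 4}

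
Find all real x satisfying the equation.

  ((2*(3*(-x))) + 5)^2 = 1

Step 1. [((2*(3*(-x))) + 5)^2 = 1] LHS squared, RHS 1 ≥ 0: apply √ (±). So sqrt: (2*(3*(-x))) + 5 = 1 or -1.
Step 2. [(2*(3*(-x))) + 5 = 1 or -1] peel the +5: subtract 5 from each side, so sub: 2*(3*(-x)) = -4 or -6.
Step 3. [2*(3*(-x)) = -4 or -6] 2·(inner) — divide through by 2. So div: 3*(-x) = -2 or -3.
Step 4. [3*(-x) = -2 or -3] LHS = 3·(…); ÷3 both sides, so div: -x = -2/3 or -1.
Step 5. [-x = -2/3 or -1] leading − — multiply by −1 ⇒ neg: x = 2/3 or 1.

Answer: x ∈ {2/3, 1}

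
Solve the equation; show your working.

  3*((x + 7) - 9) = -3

Step 1. [3*((x + 7) - 9) = -3] 3·(inner) — divide through by 3. So div: (x + 7) - 9 = -1.
Step 2. [(x + 7) - 9 = -1] the outer -9 inverts by adding 9, so sub: x + 7 = 8.
Step 3. [x + 7 = 8] +7 is outermost — subtract 7 both sides. So sub: x = 1.

Answer: x ∈ {1}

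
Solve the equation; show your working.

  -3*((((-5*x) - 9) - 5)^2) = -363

Step 1. [-3*((((-5*x) - 9) - 5)^2) = -363] -3 out front; divide by -3 ⇒ div: (((-5*x) - 9) - 5)^2 = 121.
Step 2. [(((-5*x) - 9) - 5)^2 = 121] 121 ≥ 0, LHS is (·)² — take ±√ ⇒ sqrt: ((-5*x) - 9) - 5 = 11 or -11.
Step 3. [((-5*x) - 9) - 5 = 11 or -11] add 5: x sits inside (… - 5), so sub: (-5*x) - 9 = 16 or -6.
Step 4. [(-5*x) - 9 = 16 or -6] add 9: x sits inside (… - 9), so sub: -5*x = 25 or 3.
Step 5. [-5*x = 25 or 3] -5·(inner) — divide through by -5, so div: x = -5 or -3/5.

Answer: x ∈ {-5, -3/5}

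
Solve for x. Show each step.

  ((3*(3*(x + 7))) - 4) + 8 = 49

Step 1. [((3*(3*(x + 7))) - 4) + 8 = 49] subtract 8: x sits inside (… + 8), so sub: (3*(3*(x + 7))) - 4 = 41.
Step 2. [(3*(3*(x + 7))) - 4 = 41] the outer -4 inverts by adding 4, so sub: 3*(3*(x + 7)) = 45.
Step 3. [3*(3*(x + 7)) = 45] 3 out front; divide by 3, so div: 3*(x + 7) = 15.
Step 4. [3*(x + 7) = 15] LHS = 3·(…); ÷3 both sides. So div: x + 7 = 5.
Step 5. [x + 7 = 5] peel the +7: subtract 7 from each side, so sub: x = -2.

Answer: x ∈ {-2}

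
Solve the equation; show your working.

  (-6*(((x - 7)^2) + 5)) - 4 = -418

Step 1. [(-6*(((x - 7)^2) + 5)) - 4 = -418] peel the -4: add 4 from each side. So sub: -6*(((x - 7)^2) + 5) = -414.
Step 2. [-6*(((x - 7)^2) + 5) = -414] -6 out front; divide by -6 ⇒ div: ((x - 7)^2) + 5 = 69.
Step 3. [((x - 7)^2) + 5 = 69] peel the +5: subtract 5 from each side. So sub: (x - 7)^2 = 64.
Step 4. [(x - 7)^2 = 64] LHS squared, RHS 64 ≥ 0: apply √ (±) ⇒ sqrt: x - 7 = 8 or -8.
Step 5. [x - 7 = 8 or -8] -7 is outermost — add 7 both sides. So sub: x = 15 or -1.

Answer: x ∈ {-1, 15}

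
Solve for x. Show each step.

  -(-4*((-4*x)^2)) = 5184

Step 1. [-(-4*((-4*x)^2)) = 5184] leading − — multiply by −1 ⇒ neg: -4*((-4*x)^2) = -5184.
Step 2. [-4*((-4*x)^2) = -5184] divide by the outer -4. So div: (-4*x)^2 = 1296.
Step 3. [(-4*x)^2 = 1296] LHS squared, RHS 1296 ≥ 0: apply √ (±) ⇒ sqrt: -4*x = 36 or -36.
Step 4. [-4*x = 36 or -36] leading coefficient -4: divide by -4. So div: x = -9 or 9.

Answer: x ∈ {-9, 9}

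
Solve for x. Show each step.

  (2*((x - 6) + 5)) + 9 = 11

Step 1. [(2*((x - 6) + 5)) + 9 = 11] peel the +9: subtract 9 from each side, so sub: 2*((x - 6) + 5) = 2.
Step 2. [2*((x - 6) + 5) = 2] 2 out front; divide by 2. So div: (x - 6) + 5 = 1.
Step 3. [(x - 6) + 5 = 1] the outer +5 inverts by subtracting 5 ⇒ sub: x - 6 = -4.
Step 4. [x - 6 = -4] add 6: x sits inside (… - 6). So sub: x = 2.

Answer: x ∈ {2}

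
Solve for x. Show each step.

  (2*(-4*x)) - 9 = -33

Step 1. [(2*(-4*x)) - 9 = -33] peel the -9: add 9 from each side, so sub: 2*(-4*x) = -24.
Step 2. [2*(-4*x) = -24] LHS = 2·(…); ÷2 both sides, so div: -4*x = -12.
Step 3. [-4*x = -12] leading coefficient -4: divide by -4. So div: x = 3.

Answer: x ∈ {3}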